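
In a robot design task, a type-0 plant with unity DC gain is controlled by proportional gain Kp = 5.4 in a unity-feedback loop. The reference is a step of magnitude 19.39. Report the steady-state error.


e_ss = R/(1 + Kp) = 19.39/(1 + 5.4) = 19.39/6.4000 = 3.0297

3.0297


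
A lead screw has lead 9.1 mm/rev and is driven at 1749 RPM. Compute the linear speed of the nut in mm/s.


v = lead * (RPM/60) = 9.1*1749/60 = 265.2650

265.2650 mm/s


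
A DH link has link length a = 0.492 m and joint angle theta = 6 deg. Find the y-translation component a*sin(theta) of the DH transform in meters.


a*sin(theta) = 0.492*sin(6 deg) = 0.0514

0.0514 m


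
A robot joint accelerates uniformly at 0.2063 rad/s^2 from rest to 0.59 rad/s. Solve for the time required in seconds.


t = delta_omega / alpha = 0.59 / 0.2063 = 2.8599

2.8599 s


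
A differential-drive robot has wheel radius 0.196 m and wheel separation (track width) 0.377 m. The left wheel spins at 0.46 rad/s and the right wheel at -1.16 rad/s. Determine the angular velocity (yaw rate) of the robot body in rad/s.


omega = r*(wR - wL)/L = 0.196*(-1.16 - (0.46))/0.377 = -0.8422

-0.8422 rad/s


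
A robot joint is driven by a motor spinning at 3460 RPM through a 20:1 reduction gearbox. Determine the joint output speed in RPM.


omega_joint = omega_motor / N = 3460 / 20 = 173.0000

173.0000 RPM


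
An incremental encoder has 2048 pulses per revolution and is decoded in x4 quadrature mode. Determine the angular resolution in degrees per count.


resolution = 360 / (PPR * 4) = 360 / 8192 = 0.0439

0.0439 degrees


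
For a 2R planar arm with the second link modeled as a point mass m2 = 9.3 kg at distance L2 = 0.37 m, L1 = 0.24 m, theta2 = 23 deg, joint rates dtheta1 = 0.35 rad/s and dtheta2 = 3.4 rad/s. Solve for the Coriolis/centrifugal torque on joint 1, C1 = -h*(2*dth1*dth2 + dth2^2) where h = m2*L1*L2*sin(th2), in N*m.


h = m2*L1*L2*sin(th2) = 9.3*0.24*0.37*sin(23 deg) = 0.322681
C1 = -h*(2*0.35*3.4 + 3.4^2) = -0.322681*13.9400 = -4.4982

-4.4982 N*m


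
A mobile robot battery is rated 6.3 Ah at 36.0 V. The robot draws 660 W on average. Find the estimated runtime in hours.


E = 6.3*36.0 = 226.8000 Wh
t = E/P = 226.8000/660 = 0.3436

0.3436 hours


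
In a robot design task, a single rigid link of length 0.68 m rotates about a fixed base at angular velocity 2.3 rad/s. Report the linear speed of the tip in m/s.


v = L*omega = 0.68 * 2.3 = 1.5640

1.5640 m/s


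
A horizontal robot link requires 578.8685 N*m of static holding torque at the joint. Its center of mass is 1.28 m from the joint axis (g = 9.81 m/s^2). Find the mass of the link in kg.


m = tau / (g*L) = 578.8685 / (9.81 * 1.28) = 46.1000

46.1000 kg


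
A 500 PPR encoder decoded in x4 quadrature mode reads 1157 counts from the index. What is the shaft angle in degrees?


angle = counts * 360 / (PPR*4) = 1157 * 360 / 2000 = 208.2600

208.2600 degrees


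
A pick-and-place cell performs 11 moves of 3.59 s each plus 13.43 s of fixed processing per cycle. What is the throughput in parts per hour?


T_cycle = 11*3.59 + 13.43 = 52.9200 s
rate = 3600/T = 68.0272

68.0272 parts/hour


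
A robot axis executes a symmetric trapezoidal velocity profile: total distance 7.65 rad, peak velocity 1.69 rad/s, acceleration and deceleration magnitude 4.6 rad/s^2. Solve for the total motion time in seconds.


t_acc = v/a = 1.69/4.6 = 0.367391 s
d_acc = v^2/(2a) = 0.310446 rad (each ramp)
d_cruise = 7.65 - 2*0.310446 = 7.029108 rad
t_cruise = 7.029108/1.69 = 4.159236 s
t_total = 2*0.367391 + 4.159236 = 4.8940

4.8940 s


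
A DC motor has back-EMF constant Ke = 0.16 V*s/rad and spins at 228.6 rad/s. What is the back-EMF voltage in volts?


V_emf = Ke * omega = 0.16*228.6 = 36.5760

36.5760 V


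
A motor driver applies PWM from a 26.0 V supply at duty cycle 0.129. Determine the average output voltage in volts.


V_avg = V_supply * D = 26.0*0.129 = 3.3540

3.3540 V


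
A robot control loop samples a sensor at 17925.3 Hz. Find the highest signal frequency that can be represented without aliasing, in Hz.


f_max = f_s/2 = 17925.3/2 = 8962.6500

8962.6500 Hz


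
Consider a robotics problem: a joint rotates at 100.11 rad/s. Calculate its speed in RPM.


RPM = 100.11 * 60/(2*pi) = 955.9801

955.9801 RPM


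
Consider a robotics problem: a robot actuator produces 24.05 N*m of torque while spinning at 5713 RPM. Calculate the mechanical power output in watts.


omega = 5713 * 2*pi/60 = 598.263961 rad/s
P = tau * omega = 24.05 * 598.263961 = 14388.2483

14388.2483 W


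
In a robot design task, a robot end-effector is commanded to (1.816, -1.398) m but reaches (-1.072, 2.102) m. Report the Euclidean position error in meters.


dx = -1.072 - (1.816) = -2.8880, dy = 2.102 - (-1.398) = 3.5000
err = sqrt(8.340544 + 12.250000) = 4.5377

4.5377 m


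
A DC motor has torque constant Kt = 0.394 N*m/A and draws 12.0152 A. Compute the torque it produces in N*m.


tau = Kt * I = 0.394*12.0152 = 4.7340

4.7340 N*m


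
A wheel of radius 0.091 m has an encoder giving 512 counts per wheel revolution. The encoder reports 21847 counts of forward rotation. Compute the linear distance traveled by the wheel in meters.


revs = 21847/512 = 42.669922
d = revs * 2*pi*r = 42.669922 * 2*pi*0.091 = 24.3974

24.3974 m


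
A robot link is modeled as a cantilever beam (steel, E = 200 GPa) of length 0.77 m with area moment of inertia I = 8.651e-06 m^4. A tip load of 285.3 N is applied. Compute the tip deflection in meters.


delta = F*L^3/(3*E*I) = 285.3*0.77^3/(3*2.000e+11*8.651e-06)
      = 130.2488649/5190600 = 2.5093e-05

2.5093e-05 m


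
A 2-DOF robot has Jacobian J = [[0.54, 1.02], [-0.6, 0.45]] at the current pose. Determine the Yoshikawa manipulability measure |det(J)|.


det(J) = 0.54*0.45 - (1.02)*(-0.6) = 0.8550
|det(J)| = 0.8550

0.8550


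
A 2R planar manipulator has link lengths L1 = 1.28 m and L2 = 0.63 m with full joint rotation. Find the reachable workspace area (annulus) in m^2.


r_max = L1 + L2 = 1.9100, r_min = |L1 - L2| = 0.6500
A = pi*(r_max^2 - r_min^2) = pi*(3.6481 - 0.4225) = 10.1335

10.1335 m^2


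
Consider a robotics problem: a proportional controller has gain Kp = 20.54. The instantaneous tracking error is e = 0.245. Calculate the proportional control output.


u_P = Kp * e = 20.54 * 0.245 = 5.0323

5.0323


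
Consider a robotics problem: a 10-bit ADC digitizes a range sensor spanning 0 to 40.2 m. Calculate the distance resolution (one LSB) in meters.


res = range / 2^n = 40.2/2^10 = 40.2/1024 = 0.0393

0.0393 m


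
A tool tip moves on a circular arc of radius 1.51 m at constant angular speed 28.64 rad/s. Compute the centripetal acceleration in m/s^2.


a_c = omega^2 * r = 28.64^2 * 1.51 = 1238.5769

1238.5769 m/s^2


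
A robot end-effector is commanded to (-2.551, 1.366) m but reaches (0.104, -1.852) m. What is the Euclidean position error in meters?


dx = 0.104 - (-2.551) = 2.6550, dy = -1.852 - (1.366) = -3.2180
err = sqrt(7.049025 + 10.355524) = 4.1719

4.1719 m


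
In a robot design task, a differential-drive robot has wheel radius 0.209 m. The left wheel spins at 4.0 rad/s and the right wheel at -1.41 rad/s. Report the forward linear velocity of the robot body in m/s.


v = r*(wR + wL)/2 = 0.209*(-1.41 + 4.0)/2 = 0.2707

0.2707 m/s


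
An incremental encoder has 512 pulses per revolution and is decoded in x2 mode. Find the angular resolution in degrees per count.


resolution = 360 / (PPR * 2) = 360 / 1024 = 0.3516

0.3516 degrees


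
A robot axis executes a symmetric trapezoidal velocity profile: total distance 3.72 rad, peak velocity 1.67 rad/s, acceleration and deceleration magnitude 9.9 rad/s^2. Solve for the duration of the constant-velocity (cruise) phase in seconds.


t_acc = v/a = 0.168687 s, d_acc = v^2/(2a) = 0.140854 rad each
d_cruise = 3.72 - 2*0.140854 = 3.438292 rad
t_cruise = d_cruise/v = 3.438292/1.67 = 2.0589

2.0589 s


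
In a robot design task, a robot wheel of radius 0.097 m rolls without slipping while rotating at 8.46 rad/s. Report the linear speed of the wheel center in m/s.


v = omega * r = 8.46 * 0.097 = 0.8206

0.8206 m/s


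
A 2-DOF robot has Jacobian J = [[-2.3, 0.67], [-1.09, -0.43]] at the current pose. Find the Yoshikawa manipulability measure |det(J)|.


det(J) = -2.3*-0.43 - (0.67)*(-1.09) = 1.7193
|det(J)| = 1.7193

1.7193


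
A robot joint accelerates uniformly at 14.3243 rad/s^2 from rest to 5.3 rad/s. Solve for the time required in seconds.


t = delta_omega / alpha = 5.3 / 14.3243 = 0.3700

0.3700 s


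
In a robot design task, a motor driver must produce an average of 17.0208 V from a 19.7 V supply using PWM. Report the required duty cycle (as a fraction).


D = V_avg/V_supply = 17.0208/19.7 = 0.8640

0.8640


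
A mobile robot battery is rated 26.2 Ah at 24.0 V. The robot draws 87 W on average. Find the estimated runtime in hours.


E = 26.2*24.0 = 628.8000 Wh
t = E/P = 628.8000/87 = 7.2276

7.2276 hours


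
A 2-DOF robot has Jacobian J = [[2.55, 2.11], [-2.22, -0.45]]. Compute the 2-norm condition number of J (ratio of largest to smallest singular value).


JJ^T eigenvalues: trace(JJ^T) = 16.0855, det(JJ^T) = det(J)^2 = 12.50824689
s_max^2 = (16.0855 + sqrt(208.71032269))/2 = 15.26615506
s_min^2 = (16.0855 - sqrt(208.71032269))/2 = 0.81934494
kappa = s_max/s_min = sqrt(15.26615506/0.81934494) = 4.3165

4.3165


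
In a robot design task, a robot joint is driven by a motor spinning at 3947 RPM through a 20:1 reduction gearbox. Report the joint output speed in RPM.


omega_joint = omega_motor / N = 3947 / 20 = 197.3500

197.3500 RPM


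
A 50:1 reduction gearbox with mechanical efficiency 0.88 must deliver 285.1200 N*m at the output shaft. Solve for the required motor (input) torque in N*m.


tau_in = tau_out / (N * eta) = 285.1200 / (50 * 0.88) = 6.4800

6.4800 N*m


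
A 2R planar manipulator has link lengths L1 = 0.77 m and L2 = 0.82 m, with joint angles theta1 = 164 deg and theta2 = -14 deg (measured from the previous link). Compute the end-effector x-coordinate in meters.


x = L1*cos(th1) + L2*cos(th1+th2) = 0.77*cos(164 deg) + 0.82*cos(150 deg) = -1.4503

-1.4503 m


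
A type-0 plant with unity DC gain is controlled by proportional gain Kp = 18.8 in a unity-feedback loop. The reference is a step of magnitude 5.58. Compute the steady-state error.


e_ss = R/(1 + Kp) = 5.58/(1 + 18.8) = 5.58/19.8000 = 0.2818

0.2818


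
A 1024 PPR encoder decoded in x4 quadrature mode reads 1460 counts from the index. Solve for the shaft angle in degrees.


angle = counts * 360 / (PPR*4) = 1460 * 360 / 4096 = 128.3203

128.3203 degrees


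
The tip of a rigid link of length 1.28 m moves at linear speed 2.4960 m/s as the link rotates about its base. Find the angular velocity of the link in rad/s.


omega = v / L = 2.4960 / 1.28 = 1.9500

1.9500 rad/s


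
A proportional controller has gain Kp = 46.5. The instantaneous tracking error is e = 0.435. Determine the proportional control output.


u_P = Kp * e = 46.5 * 0.435 = 20.2275

20.2275


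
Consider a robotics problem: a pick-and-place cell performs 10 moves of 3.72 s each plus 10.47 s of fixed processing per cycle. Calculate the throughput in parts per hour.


T_cycle = 10*3.72 + 10.47 = 47.6700 s
rate = 3600/T = 75.5192

75.5192 parts/hour


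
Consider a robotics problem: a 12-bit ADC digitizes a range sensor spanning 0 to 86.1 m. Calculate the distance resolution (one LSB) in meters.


res = range / 2^n = 86.1/2^12 = 86.1/4096 = 0.0210

0.0210 m


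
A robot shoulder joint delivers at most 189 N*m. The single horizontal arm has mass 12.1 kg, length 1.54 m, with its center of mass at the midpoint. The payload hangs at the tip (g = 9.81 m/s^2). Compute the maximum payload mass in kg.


tau_arm = m_arm*g*(L/2) = 12.1*9.81*1.54/2 = 91.3998 N*m
tau_payload = tau_max - tau_arm = 189 - 91.3998 = 97.6002
m_payload = tau_payload / (g*L) = 97.6002 / (9.81*1.54) = 6.4604

6.4604 kg


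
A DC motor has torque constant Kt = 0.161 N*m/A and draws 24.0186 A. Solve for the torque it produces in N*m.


tau = Kt * I = 0.161*24.0186 = 3.8670

3.8670 N*m


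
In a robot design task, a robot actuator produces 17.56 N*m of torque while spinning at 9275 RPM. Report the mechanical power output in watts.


omega = 9275 * 2*pi/60 = 971.275729 rad/s
P = tau * omega = 17.56 * 971.275729 = 17055.6018

17055.6018 W


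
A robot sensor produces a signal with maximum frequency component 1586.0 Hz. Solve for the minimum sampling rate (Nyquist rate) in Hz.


f_s,min = 2*f_max = 2*1586.0 = 3172.0000

3172.0000 Hz


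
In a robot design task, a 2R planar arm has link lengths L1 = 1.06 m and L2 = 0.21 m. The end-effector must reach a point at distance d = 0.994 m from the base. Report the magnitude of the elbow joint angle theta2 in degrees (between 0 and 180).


cos(th2) = (d^2 - L1^2 - L2^2)/(2*L1*L2) = (0.994^2 - 1.06^2 - 0.21^2)/(2*1.06*0.21) = -0.40355795
th2 = acos(-0.40355795) = 113.8008 deg

113.8008 degrees


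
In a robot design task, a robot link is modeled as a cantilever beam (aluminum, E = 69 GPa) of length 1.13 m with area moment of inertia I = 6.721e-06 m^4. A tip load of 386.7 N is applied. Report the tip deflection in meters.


delta = F*L^3/(3*E*I) = 386.7*1.13^3/(3*6.900e+10*6.721e-06)
      = 557.9682699/1391247 = 4.0106e-04

4.0106e-04 m


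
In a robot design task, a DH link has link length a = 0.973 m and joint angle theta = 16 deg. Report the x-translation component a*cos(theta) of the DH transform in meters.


a*cos(theta) = 0.973*cos(16 deg) = 0.9353

0.9353 m


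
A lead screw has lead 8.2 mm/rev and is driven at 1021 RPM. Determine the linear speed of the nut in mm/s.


v = lead * (RPM/60) = 8.2*1021/60 = 139.5367

139.5367 mm/s


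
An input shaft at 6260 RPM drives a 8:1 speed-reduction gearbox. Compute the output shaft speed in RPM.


omega_out = omega_in / N = 6260 / 8 = 782.5000

782.5000 RPM


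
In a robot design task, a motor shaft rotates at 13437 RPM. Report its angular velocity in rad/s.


omega = 13437 * 2*pi/60 = 1407.1193

1407.1193 rad/s


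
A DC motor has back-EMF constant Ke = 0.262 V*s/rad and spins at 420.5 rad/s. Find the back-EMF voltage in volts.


V_emf = Ke * omega = 0.262*420.5 = 110.1710

110.1710 V


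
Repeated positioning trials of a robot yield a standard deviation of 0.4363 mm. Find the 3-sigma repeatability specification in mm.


repeatability = 3*sigma = 3*0.4363 = 1.3089

1.3089 mm


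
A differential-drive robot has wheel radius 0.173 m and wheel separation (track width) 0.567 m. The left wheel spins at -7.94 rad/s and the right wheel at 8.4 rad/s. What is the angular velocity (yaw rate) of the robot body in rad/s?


omega = r*(wR - wL)/L = 0.173*(8.4 - (-7.94))/0.567 = 4.9856

4.9856 rad/s


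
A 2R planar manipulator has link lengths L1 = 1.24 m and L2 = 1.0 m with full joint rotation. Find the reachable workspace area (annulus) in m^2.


r_max = L1 + L2 = 2.2400, r_min = |L1 - L2| = 0.2400
A = pi*(r_max^2 - r_min^2) = pi*(5.0176 - 0.0576) = 15.5823

15.5823 m^2


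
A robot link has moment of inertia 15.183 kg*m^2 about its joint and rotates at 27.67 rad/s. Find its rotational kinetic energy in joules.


KE = (1/2)*I*omega^2 = 0.5*15.183*27.67^2 = 5812.2718

5812.2718 J


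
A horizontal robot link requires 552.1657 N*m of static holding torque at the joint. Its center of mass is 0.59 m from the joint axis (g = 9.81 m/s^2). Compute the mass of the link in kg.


m = tau / (g*L) = 552.1657 / (9.81 * 0.59) = 95.4000

95.4000 kg


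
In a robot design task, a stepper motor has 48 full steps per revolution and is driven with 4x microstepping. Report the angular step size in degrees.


step = 360/(48*4) = 360/192 = 1.8750

1.8750 degrees


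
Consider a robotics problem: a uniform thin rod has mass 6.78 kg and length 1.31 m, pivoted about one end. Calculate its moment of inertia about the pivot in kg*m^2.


I = (1/3)*m*L^2 = (1/3)*6.78*1.31^2 = 3.8784

3.8784 kg*m^2


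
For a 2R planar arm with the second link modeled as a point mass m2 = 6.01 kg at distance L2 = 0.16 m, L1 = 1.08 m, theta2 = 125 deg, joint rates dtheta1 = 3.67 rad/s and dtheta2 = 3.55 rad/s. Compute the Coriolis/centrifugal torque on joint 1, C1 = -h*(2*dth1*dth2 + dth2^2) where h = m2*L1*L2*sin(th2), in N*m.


h = m2*L1*L2*sin(th2) = 6.01*1.08*0.16*sin(125 deg) = 0.850712
C1 = -h*(2*3.67*3.55 + 3.55^2) = -0.850712*38.6595 = -32.8881

-32.8881 N*m


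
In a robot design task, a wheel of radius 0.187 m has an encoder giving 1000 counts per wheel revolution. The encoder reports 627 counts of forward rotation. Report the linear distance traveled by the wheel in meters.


revs = 627/1000 = 0.627000
d = revs * 2*pi*r = 0.627000 * 2*pi*0.187 = 0.7367

0.7367 m


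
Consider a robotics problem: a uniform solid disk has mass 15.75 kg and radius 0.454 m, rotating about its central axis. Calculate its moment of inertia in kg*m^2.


I = (1/2)*m*R^2 = 0.5*15.75*0.454^2 = 1.6232

1.6232 kg*m^2


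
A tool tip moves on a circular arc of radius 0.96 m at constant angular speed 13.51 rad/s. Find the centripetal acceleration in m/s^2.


a_c = omega^2 * r = 13.51^2 * 0.96 = 175.2193

175.2193 m/s^2


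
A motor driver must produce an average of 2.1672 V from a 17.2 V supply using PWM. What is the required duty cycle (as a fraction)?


D = V_avg/V_supply = 2.1672/17.2 = 0.1260

0.1260


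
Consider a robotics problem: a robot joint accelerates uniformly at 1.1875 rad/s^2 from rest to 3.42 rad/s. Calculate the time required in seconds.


t = delta_omega / alpha = 3.42 / 1.1875 = 2.8800

2.8800 s


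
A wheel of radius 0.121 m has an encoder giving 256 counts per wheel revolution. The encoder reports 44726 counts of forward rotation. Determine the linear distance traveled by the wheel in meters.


revs = 44726/256 = 174.710938
d = revs * 2*pi*r = 174.710938 * 2*pi*0.121 = 132.8267

132.8267 m


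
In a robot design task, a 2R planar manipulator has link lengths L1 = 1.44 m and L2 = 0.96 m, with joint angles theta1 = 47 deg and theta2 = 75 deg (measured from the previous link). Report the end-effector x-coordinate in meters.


x = L1*cos(th1) + L2*cos(th1+th2) = 1.44*cos(47 deg) + 0.96*cos(122 deg) = 0.4734

0.4734 m


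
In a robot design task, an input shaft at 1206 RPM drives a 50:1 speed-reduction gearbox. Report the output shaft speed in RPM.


omega_out = omega_in / N = 1206 / 50 = 24.1200

24.1200 RPM


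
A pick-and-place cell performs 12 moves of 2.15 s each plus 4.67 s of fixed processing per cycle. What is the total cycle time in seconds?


T = 12*2.15 + 4.67 = 30.4700

30.4700 s


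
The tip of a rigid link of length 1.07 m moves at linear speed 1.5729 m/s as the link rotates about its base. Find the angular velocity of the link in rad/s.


omega = v / L = 1.5729 / 1.07 = 1.4700

1.4700 rad/s


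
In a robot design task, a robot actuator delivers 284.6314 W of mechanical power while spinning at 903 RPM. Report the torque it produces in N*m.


omega = 903 * 2*pi/60 = 94.561939 rad/s
tau = P / omega = 284.6314 / 94.561939 = 3.0100

3.0100 N*m


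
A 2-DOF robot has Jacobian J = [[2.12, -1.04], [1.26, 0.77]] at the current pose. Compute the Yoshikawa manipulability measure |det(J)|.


det(J) = 2.12*0.77 - (-1.04)*(1.26) = 2.9428
|det(J)| = 2.9428

2.9428


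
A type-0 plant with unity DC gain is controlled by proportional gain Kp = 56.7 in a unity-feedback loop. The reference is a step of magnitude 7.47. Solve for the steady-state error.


e_ss = R/(1 + Kp) = 7.47/(1 + 56.7) = 7.47/57.7000 = 0.1295

0.1295


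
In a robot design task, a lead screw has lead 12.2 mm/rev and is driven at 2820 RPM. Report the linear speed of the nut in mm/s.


v = lead * (RPM/60) = 12.2*2820/60 = 573.4000

573.4000 mm/s


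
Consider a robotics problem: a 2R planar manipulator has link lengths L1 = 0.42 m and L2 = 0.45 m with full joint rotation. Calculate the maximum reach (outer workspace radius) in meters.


r_max = L1 + L2 = 0.42 + 0.45 = 0.8700

0.8700 m


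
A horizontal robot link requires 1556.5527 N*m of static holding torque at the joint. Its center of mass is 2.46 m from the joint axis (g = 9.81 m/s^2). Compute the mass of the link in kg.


m = tau / (g*L) = 1556.5527 / (9.81 * 2.46) = 64.5000

64.5000 kg


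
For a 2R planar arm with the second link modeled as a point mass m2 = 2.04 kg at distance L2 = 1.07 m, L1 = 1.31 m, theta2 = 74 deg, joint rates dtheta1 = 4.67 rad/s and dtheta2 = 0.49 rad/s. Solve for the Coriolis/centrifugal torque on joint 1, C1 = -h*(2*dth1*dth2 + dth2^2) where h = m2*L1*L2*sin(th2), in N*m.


h = m2*L1*L2*sin(th2) = 2.04*1.31*1.07*sin(74 deg) = 2.748697
C1 = -h*(2*4.67*0.49 + 0.49^2) = -2.748697*4.8167 = -13.2396

-13.2396 N*m


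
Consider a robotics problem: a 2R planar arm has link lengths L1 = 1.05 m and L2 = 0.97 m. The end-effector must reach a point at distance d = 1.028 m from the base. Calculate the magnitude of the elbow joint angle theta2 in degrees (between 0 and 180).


cos(th2) = (d^2 - L1^2 - L2^2)/(2*L1*L2) = (1.028^2 - 1.05^2 - 0.97^2)/(2*1.05*0.97) = -0.48434757
th2 = acos(-0.48434757) = 118.9697 deg

118.9697 degrees


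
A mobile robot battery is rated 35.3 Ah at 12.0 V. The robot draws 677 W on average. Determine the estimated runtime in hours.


E = 35.3*12.0 = 423.6000 Wh
t = E/P = 423.6000/677 = 0.6257

0.6257 hours


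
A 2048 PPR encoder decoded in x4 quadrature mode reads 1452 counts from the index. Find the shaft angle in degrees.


angle = counts * 360 / (PPR*4) = 1452 * 360 / 8192 = 63.8086

63.8086 degrees


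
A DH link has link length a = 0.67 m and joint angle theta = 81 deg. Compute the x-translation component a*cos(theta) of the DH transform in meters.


a*cos(theta) = 0.67*cos(81 deg) = 0.1048

0.1048 m


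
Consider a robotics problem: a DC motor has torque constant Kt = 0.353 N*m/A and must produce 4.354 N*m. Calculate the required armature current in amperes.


I = tau / Kt = 4.354/0.353 = 12.3343

12.3343 A


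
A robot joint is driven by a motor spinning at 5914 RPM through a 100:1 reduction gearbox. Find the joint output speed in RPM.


omega_joint = omega_motor / N = 5914 / 100 = 59.1400

59.1400 RPM


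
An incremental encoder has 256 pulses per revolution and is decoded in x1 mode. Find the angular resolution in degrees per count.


resolution = 360 / (PPR * 1) = 360 / 256 = 1.4062

1.4062 degrees


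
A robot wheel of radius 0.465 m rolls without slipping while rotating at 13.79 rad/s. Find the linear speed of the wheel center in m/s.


v = omega * r = 13.79 * 0.465 = 6.4123

6.4123 m/s


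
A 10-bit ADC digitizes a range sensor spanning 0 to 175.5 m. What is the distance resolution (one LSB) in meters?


res = range / 2^n = 175.5/2^10 = 175.5/1024 = 0.1714

0.1714 m


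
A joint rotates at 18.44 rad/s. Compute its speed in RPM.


RPM = 18.44 * 60/(2*pi) = 176.0890

176.0890 RPM


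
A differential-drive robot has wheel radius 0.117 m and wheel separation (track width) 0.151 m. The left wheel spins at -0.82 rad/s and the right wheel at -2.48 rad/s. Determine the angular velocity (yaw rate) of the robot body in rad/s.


omega = r*(wR - wL)/L = 0.117*(-2.48 - (-0.82))/0.151 = -1.2862

-1.2862 rad/s


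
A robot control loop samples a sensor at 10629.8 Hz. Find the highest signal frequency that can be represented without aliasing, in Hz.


f_max = f_s/2 = 10629.8/2 = 5314.9000

5314.9000 Hz


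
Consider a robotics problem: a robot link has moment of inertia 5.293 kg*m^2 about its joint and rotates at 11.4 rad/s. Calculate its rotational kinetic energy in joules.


KE = (1/2)*I*omega^2 = 0.5*5.293*11.4^2 = 343.9391

343.9391 J


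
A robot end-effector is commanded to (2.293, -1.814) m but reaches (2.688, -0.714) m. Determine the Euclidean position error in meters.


dx = 2.688 - (2.293) = 0.3950, dy = -0.714 - (-1.814) = 1.1000
err = sqrt(0.156025 + 1.210000) = 1.1688

1.1688 m


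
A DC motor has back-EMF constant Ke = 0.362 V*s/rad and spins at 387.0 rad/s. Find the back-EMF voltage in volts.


V_emf = Ke * omega = 0.362*387.0 = 140.0940

140.0940 V


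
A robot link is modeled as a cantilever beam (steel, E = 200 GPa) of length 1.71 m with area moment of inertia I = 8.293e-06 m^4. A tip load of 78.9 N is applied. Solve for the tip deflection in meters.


delta = F*L^3/(3*E*I) = 78.9*1.71^3/(3*2.000e+11*8.293e-06)
      = 394.5166479/4975800 = 7.9287e-05

7.9287e-05 m


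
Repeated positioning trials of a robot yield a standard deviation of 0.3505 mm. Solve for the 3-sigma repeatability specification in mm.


repeatability = 3*sigma = 3*0.3505 = 1.0515

1.0515 mm


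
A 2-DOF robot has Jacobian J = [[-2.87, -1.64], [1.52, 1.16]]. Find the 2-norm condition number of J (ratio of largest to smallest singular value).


JJ^T eigenvalues: trace(JJ^T) = 14.5825, det(JJ^T) = det(J)^2 = 0.69956496
s_max^2 = (14.5825 + sqrt(209.85104641))/2 = 14.53436822
s_min^2 = (14.5825 - sqrt(209.85104641))/2 = 0.04813178
kappa = s_max/s_min = sqrt(14.53436822/0.04813178) = 17.3773

17.3773


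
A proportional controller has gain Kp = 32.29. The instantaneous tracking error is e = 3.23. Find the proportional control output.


u_P = Kp * e = 32.29 * 3.23 = 104.2967

104.2967


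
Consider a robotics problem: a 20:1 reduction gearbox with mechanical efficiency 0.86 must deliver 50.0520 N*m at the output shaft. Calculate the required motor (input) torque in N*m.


tau_in = tau_out / (N * eta) = 50.0520 / (20 * 0.86) = 2.9100

2.9100 N*m


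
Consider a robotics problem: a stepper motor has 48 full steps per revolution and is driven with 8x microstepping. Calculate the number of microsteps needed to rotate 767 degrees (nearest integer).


step_size = 360/(48*8) = 360/384 = 0.937500 deg
n = 767/(360/384) = 767*384/360 = 818.1333 -> 818

818 steps


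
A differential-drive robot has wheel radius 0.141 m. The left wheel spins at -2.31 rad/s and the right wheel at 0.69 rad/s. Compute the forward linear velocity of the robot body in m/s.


v = r*(wR + wL)/2 = 0.141*(0.69 + -2.31)/2 = -0.1142

-0.1142 m/s


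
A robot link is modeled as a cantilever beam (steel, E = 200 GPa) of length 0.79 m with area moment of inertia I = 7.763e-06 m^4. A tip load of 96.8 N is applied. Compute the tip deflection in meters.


delta = F*L^3/(3*E*I) = 96.8*0.79^3/(3*2.000e+11*7.763e-06)
      = 47.7261752/4657800 = 1.0247e-05

1.0247e-05 m


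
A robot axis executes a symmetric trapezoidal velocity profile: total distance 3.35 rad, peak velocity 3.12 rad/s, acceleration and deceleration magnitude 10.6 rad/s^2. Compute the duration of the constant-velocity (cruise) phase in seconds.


t_acc = v/a = 0.294340 s, d_acc = v^2/(2a) = 0.459170 rad each
d_cruise = 3.35 - 2*0.459170 = 2.431660 rad
t_cruise = d_cruise/v = 2.431660/3.12 = 0.7794

0.7794 s


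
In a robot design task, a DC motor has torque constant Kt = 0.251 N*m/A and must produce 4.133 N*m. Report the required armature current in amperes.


I = tau / Kt = 4.133/0.251 = 16.4661

16.4661 A


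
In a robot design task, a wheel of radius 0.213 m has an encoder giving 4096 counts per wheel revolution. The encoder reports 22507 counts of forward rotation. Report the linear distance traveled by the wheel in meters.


revs = 22507/4096 = 5.494873
d = revs * 2*pi*r = 5.494873 * 2*pi*0.213 = 7.3539

7.3539 m


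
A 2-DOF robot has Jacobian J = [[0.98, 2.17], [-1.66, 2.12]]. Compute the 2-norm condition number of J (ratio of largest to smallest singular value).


JJ^T eigenvalues: trace(JJ^T) = 12.9193, det(JJ^T) = det(J)^2 = 32.26012804
s_max^2 = (12.9193 + sqrt(37.86780033))/2 = 9.53649093
s_min^2 = (12.9193 - sqrt(37.86780033))/2 = 3.38280907
kappa = s_max/s_min = sqrt(9.53649093/3.38280907) = 1.6790

1.6790


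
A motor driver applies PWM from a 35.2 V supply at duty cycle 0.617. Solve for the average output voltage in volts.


V_avg = V_supply * D = 35.2*0.617 = 21.7184

21.7184 V


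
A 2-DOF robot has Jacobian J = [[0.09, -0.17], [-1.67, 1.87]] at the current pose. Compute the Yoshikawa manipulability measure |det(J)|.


det(J) = 0.09*1.87 - (-0.17)*(-1.67) = -0.1156
|det(J)| = 0.1156

0.1156


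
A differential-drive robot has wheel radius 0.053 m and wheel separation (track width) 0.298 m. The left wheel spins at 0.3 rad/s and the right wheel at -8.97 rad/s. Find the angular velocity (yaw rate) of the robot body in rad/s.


omega = r*(wR - wL)/L = 0.053*(-8.97 - (0.3))/0.298 = -1.6487

-1.6487 rad/s


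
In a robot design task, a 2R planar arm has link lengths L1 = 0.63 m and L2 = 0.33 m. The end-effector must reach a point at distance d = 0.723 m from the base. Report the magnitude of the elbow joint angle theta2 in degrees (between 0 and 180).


cos(th2) = (d^2 - L1^2 - L2^2)/(2*L1*L2) = (0.723^2 - 0.63^2 - 0.33^2)/(2*0.63*0.33) = 0.04071429
th2 = acos(0.04071429) = 87.6666 deg

87.6666 degrees


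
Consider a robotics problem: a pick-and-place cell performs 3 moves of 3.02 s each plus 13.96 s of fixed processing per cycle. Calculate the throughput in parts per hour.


T_cycle = 3*3.02 + 13.96 = 23.0200 s
rate = 3600/T = 156.3858

156.3858 parts/hour


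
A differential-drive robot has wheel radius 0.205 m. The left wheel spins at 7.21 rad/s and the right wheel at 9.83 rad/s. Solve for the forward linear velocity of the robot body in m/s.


v = r*(wR + wL)/2 = 0.205*(9.83 + 7.21)/2 = 1.7466

1.7466 m/s


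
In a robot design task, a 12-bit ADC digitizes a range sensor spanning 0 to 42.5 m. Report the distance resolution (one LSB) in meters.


res = range / 2^n = 42.5/2^12 = 42.5/4096 = 0.0104

0.0104 m


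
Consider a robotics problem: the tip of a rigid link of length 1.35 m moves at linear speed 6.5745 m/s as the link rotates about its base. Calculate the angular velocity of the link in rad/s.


omega = v / L = 6.5745 / 1.35 = 4.8700

4.8700 rad/s


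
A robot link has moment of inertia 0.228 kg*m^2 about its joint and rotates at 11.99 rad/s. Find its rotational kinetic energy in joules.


KE = (1/2)*I*omega^2 = 0.5*0.228*11.99^2 = 16.3887

16.3887 J


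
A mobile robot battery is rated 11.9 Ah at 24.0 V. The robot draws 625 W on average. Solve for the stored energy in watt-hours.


E = capacity * V = 11.9*24.0 = 285.6000

285.6000 Wh


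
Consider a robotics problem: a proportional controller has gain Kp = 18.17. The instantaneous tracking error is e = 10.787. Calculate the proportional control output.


u_P = Kp * e = 18.17 * 10.787 = 195.9998

195.9998


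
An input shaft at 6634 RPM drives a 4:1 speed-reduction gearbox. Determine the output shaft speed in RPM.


omega_out = omega_in / N = 6634 / 4 = 1658.5000

1658.5000 RPM


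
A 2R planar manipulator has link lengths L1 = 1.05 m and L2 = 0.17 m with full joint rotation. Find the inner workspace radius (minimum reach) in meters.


r_min = |L1 - L2| = |1.05 - 0.17| = 0.8800

0.8800 m


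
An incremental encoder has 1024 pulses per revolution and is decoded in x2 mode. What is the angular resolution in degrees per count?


resolution = 360 / (PPR * 2) = 360 / 2048 = 0.1758

0.1758 degrees


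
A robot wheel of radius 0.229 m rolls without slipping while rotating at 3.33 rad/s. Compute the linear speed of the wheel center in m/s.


v = omega * r = 3.33 * 0.229 = 0.7626

0.7626 m/s


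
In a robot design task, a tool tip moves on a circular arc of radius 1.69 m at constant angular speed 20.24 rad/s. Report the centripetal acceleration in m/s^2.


a_c = omega^2 * r = 20.24^2 * 1.69 = 692.3213

692.3213 m/s^2


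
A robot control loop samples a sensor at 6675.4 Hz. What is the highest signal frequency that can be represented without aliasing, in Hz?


f_max = f_s/2 = 6675.4/2 = 3337.7000

3337.7000 Hz


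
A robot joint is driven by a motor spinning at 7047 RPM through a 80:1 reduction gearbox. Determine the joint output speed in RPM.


omega_joint = omega_motor / N = 7047 / 80 = 88.0875

88.0875 RPM


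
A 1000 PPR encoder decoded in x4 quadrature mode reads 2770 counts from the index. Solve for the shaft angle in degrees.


angle = counts * 360 / (PPR*4) = 2770 * 360 / 4000 = 249.3000

249.3000 degrees


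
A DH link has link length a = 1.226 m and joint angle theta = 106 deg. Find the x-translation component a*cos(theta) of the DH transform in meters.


a*cos(theta) = 1.226*cos(106 deg) = -0.3379

-0.3379 m


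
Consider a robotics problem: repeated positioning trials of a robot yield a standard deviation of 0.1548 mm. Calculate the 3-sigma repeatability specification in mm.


repeatability = 3*sigma = 3*0.1548 = 0.4644

0.4644 mm


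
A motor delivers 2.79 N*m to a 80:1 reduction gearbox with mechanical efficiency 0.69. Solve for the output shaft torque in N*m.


tau_out = tau_in * N * eta = 2.79 * 80 * 0.69 = 154.0080

154.0080 N*m


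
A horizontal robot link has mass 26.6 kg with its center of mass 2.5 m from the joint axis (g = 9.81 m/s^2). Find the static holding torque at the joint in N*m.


tau = m*g*L = 26.6 * 9.81 * 2.5 = 652.3650

652.3650 N*m


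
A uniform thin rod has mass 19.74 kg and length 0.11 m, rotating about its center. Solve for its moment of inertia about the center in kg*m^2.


I = (1/12)*m*L^2 = (1/12)*19.74*0.11^2 = 0.0199

0.0199 kg*m^2


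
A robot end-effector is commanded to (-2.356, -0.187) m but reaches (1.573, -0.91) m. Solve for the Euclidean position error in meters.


dx = 1.573 - (-2.356) = 3.9290, dy = -0.91 - (-0.187) = -0.7230
err = sqrt(15.437041 + 0.522729) = 3.9950

3.9950 m


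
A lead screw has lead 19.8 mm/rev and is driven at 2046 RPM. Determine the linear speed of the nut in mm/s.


v = lead * (RPM/60) = 19.8*2046/60 = 675.1800

675.1800 mm/s


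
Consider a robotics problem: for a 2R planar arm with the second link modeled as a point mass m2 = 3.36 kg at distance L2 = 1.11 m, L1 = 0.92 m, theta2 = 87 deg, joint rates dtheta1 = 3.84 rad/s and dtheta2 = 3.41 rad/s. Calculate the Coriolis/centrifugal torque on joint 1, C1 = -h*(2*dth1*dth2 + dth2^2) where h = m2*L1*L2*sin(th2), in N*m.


h = m2*L1*L2*sin(th2) = 3.36*0.92*1.11*sin(87 deg) = 3.426530
C1 = -h*(2*3.84*3.41 + 3.41^2) = -3.426530*37.8169 = -129.5807

-129.5807 N*m


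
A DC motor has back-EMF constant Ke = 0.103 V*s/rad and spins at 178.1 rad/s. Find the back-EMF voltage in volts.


V_emf = Ke * omega = 0.103*178.1 = 18.3443

18.3443 V


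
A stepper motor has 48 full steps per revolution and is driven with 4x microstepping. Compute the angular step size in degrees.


step = 360/(48*4) = 360/192 = 1.8750

1.8750 degrees


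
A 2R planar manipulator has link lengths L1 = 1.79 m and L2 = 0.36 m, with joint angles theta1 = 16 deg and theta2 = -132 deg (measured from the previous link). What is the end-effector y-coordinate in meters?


y = L1*sin(th1) + L2*sin(th1+th2) = 1.79*sin(16 deg) + 0.36*sin(-116 deg) = 0.1698

0.1698 m


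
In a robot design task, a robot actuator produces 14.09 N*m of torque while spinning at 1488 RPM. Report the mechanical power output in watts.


omega = 1488 * 2*pi/60 = 155.822996 rad/s
P = tau * omega = 14.09 * 155.822996 = 2195.5460

2195.5460 W


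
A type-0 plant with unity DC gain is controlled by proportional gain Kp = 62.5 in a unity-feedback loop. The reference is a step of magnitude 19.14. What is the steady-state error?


e_ss = R/(1 + Kp) = 19.14/(1 + 62.5) = 19.14/63.5000 = 0.3014

0.3014


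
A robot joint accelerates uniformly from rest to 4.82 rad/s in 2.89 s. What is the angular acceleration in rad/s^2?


alpha = delta_omega / t = 4.82 / 2.89 = 1.6678

1.6678 rad/s^2


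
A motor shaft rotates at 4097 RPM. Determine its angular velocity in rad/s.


omega = 4097 * 2*pi/60 = 429.0368

429.0368 rad/s


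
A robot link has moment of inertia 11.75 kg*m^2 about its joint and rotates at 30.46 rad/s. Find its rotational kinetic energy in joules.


KE = (1/2)*I*omega^2 = 0.5*11.75*30.46^2 = 5450.8932

5450.8932 J


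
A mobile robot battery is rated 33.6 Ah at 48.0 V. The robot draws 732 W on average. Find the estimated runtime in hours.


E = 33.6*48.0 = 1612.8000 Wh
t = E/P = 1612.8000/732 = 2.2033

2.2033 hours


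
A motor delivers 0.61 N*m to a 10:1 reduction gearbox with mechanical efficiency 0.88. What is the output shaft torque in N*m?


tau_out = tau_in * N * eta = 0.61 * 10 * 0.88 = 5.3680

5.3680 N*m


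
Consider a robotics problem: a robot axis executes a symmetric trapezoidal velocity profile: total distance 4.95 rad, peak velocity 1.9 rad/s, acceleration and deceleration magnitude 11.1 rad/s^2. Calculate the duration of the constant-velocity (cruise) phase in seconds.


t_acc = v/a = 0.171171 s, d_acc = v^2/(2a) = 0.162613 rad each
d_cruise = 4.95 - 2*0.162613 = 4.624774 rad
t_cruise = d_cruise/v = 4.624774/1.9 = 2.4341

2.4341 s


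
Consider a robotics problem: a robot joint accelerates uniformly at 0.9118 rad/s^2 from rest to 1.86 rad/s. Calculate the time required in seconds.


t = delta_omega / alpha = 1.86 / 0.9118 = 2.0399

2.0399 s


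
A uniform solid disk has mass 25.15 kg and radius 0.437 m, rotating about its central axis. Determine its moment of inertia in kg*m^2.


I = (1/2)*m*R^2 = 0.5*25.15*0.437^2 = 2.4014

2.4014 kg*m^2


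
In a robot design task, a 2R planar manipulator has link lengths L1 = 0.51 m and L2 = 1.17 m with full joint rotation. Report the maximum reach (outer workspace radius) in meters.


r_max = L1 + L2 = 0.51 + 1.17 = 1.6800

1.6800 m


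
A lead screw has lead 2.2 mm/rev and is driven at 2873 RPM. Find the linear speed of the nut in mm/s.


v = lead * (RPM/60) = 2.2*2873/60 = 105.3433

105.3433 mm/s


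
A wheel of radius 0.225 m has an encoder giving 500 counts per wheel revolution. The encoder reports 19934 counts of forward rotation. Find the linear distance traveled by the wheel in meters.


revs = 19934/500 = 39.868000
d = revs * 2*pi*r = 39.868000 * 2*pi*0.225 = 56.3621

56.3621 m


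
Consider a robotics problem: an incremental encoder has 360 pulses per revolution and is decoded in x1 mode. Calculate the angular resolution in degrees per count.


resolution = 360 / (PPR * 1) = 360 / 360 = 1.0000

1.0000 degrees


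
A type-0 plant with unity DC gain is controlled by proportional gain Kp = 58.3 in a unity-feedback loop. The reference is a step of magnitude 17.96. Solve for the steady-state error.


e_ss = R/(1 + Kp) = 17.96/(1 + 58.3) = 17.96/59.3000 = 0.3029

0.3029


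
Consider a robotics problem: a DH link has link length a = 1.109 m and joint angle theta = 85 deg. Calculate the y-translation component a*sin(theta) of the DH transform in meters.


a*sin(theta) = 1.109*sin(85 deg) = 1.1048

1.1048 m


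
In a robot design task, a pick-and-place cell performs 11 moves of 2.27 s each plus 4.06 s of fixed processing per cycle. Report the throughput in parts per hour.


T_cycle = 11*2.27 + 4.06 = 29.0300 s
rate = 3600/T = 124.0096

124.0096 parts/hour


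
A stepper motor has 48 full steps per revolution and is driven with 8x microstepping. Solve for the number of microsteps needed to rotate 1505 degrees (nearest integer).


step_size = 360/(48*8) = 360/384 = 0.937500 deg
n = 1505/(360/384) = 1505*384/360 = 1605.3333 -> 1605

1605 steps


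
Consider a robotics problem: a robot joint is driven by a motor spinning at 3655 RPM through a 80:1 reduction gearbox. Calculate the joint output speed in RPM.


omega_joint = omega_motor / N = 3655 / 80 = 45.6875

45.6875 RPM
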